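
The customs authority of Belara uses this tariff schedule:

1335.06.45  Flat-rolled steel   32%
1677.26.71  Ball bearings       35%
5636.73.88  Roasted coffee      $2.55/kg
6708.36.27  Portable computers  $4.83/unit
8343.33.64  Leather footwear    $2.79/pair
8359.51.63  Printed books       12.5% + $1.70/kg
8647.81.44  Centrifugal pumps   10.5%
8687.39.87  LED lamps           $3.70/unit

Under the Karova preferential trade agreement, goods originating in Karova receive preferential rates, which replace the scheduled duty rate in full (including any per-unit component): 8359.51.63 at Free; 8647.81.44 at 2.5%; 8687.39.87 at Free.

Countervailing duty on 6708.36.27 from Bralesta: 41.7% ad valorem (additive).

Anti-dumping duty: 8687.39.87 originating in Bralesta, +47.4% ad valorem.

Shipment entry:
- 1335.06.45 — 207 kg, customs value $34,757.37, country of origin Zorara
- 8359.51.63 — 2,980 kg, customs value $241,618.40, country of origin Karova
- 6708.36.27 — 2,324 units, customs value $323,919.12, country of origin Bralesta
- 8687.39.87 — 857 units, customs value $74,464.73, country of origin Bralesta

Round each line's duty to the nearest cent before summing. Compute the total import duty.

$195,888.73

Line 1 (1335.06.45, Zorara, 207 kg, $34,757.37):
Base rate for 1335.06.45 is 32%.
Duty = $34,757.37 × 32% = $11,122.36.
Line 2 (8359.51.63, Karova, 2,980 kg, $241,618.40):
Base rate for 8359.51.63 is 12.5% + $1.70/kg.
Origin Karova qualifies under the Belara–Karova agreement and 8359.51.63 is covered: preferential rate Free applies instead.
Duty = $241,618.40 × 0% = $0.00.
Line 3 (6708.36.27, Bralesta, 2,324 units, $323,919.12):
Base rate for 6708.36.27 is $4.83/unit.
Additional duty on 6708.36.27 from Bralesta: +41.7% ad valorem. Applied ad valorem rate = 41.7%.
Duty = $323,919.12 × 41.7% + 2,324 × $4.83 = $146,299.19.
Line 4 (8687.39.87, Bralesta, 857 units, $74,464.73):
Base rate for 8687.39.87 is $3.70/unit.
8687.39.87 has an FTA preferential rate, but origin Bralesta is not Karova; base rate stands.
Additional duty on 8687.39.87 from Bralesta: +47.4% ad valorem. Applied ad valorem rate = 47.4%.
Duty = $74,464.73 × 47.4% + 857 × $3.70 = $38,467.18.
Total = $11,122.36 + $0.00 + $146,299.19 + $38,467.18 = $195,888.73.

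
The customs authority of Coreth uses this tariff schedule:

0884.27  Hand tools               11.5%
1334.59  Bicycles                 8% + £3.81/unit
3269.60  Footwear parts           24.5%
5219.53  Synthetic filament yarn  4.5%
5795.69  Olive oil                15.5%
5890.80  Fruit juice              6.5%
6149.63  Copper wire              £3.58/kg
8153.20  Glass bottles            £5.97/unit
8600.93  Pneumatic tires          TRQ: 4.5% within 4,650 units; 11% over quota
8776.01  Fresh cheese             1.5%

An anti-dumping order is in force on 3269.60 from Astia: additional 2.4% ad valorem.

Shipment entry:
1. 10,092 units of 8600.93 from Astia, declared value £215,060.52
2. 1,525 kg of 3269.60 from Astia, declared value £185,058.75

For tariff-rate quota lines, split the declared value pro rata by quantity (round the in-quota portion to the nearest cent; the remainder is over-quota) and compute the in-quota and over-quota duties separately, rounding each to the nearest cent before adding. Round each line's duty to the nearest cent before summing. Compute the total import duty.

Line 1 (8600.93, Astia, 10,092 units, £215,060.52):
Code 8600.93 is under a tariff-rate quota (threshold 4,650 units). In-quota: 4,650 units at 4.5%; over-quota: 5,442 units at 11%.
Pro-rata value split: in-quota = £215,060.52 × 4,650/10,092 = £99,091.50; over-quota = £215,060.52 − £99,091.50 = £115,969.02.
In-quota duty = £99,091.50 × 4.5% = £4,459.12. Over-quota duty = £115,969.02 × 11% = £12,756.59.
Line duty = £4,459.12 + £12,756.59 = £17,215.71.
Line 2 (3269.60, Astia, 1,525 kg, £185,058.75):
Base rate for 3269.60 is 24.5%.
Additional duty on 3269.60 from Astia: +2.4%. Applied ad valorem rate: 24.5% + 2.4% = 26.9%.
Duty = £185,058.75 × 26.9% = £49,780.80.
Total = £17,215.71 + £49,780.80 = £66,996.51.

£66,996.51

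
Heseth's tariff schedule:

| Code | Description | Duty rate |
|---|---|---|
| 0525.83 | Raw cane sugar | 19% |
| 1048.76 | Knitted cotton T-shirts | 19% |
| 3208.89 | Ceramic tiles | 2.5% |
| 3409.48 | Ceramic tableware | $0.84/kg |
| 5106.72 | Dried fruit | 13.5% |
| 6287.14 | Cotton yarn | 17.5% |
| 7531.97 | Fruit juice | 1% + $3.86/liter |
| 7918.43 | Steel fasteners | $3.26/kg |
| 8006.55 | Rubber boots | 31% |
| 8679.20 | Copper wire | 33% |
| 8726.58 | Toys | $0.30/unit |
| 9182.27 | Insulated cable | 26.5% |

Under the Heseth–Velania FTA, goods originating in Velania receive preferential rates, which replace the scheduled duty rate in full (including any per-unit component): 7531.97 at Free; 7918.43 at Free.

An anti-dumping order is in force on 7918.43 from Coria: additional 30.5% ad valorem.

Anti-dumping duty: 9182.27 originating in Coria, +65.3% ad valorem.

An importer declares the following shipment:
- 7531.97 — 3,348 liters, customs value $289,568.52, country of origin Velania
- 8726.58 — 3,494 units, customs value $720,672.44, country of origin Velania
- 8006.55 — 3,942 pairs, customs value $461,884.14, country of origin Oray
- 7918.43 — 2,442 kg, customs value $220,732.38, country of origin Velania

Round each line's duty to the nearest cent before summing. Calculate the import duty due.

$144,232.28

Line 1 (7531.97, Velania, 3,348 liters, $289,568.52):
Base rate for 7531.97 is 1% + $3.86/liter.
Origin Velania qualifies under the Heseth–Velania agreement and 7531.97 is covered: preferential rate Free applies instead.
Duty = $289,568.52 × 0% = $0.00.
Line 2 (8726.58, Velania, 3,494 units, $720,672.44):
Base rate for 8726.58 is $0.30/unit.
Origin Velania is the FTA partner but 8726.58 is not on the preference list; base rate stands.
Duty = 3,494 × $0.30 = $1,048.20.
Line 3 (8006.55, Oray, 3,942 pairs, $461,884.14):
Base rate for 8006.55 is 31%.
Duty = $461,884.14 × 31% = $143,184.08.
Line 4 (7918.43, Velania, 2,442 kg, $220,732.38):
Base rate for 7918.43 is $3.26/kg.
Origin Velania qualifies under the Heseth–Velania agreement and 7918.43 is covered: preferential rate Free applies instead.
The additional-duty order on 7918.43 targets Coria, not Velania; it does not apply.
Duty = $220,732.38 × 0% = $0.00.
Total = $0.00 + $1,048.20 + $143,184.08 + $0.00 = $144,232.28.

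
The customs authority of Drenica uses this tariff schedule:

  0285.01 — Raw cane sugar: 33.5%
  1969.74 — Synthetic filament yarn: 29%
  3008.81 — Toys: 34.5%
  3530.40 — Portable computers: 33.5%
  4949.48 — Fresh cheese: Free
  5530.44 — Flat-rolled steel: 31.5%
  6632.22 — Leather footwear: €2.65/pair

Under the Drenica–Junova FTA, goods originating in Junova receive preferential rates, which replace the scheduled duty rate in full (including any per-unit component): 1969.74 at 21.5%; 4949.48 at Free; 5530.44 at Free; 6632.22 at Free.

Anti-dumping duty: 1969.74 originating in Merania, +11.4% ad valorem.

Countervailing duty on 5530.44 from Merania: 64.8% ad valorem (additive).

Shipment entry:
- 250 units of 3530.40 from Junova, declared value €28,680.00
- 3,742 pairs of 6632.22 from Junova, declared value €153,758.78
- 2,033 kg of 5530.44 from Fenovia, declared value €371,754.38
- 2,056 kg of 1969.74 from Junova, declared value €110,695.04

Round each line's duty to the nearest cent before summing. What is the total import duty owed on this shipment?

€150,509.86

Line 1 (3530.40, Junova, 250 units, €28,680.00):
Base rate for 3530.40 is 33.5%.
Origin Junova is the FTA partner but 3530.40 is not on the preference list; base rate stands.
Duty = €28,680.00 × 33.5% = €9,607.80.
Line 2 (6632.22, Junova, 3,742 pairs, €153,758.78):
Base rate for 6632.22 is €2.65/pair.
Origin Junova qualifies under the Drenica–Junova agreement and 6632.22 is covered: preferential rate Free applies instead.
Duty = €153,758.78 × 0% = €0.00.
Line 3 (5530.44, Fenovia, 2,033 kg, €371,754.38):
Base rate for 5530.44 is 31.5%.
5530.44 has an FTA preferential rate, but origin Fenovia is not Junova; base rate stands.
The additional-duty order on 5530.44 targets Merania, not Fenovia; it does not apply.
Duty = €371,754.38 × 31.5% = €117,102.63.
Line 4 (1969.74, Junova, 2,056 kg, €110,695.04):
Base rate for 1969.74 is 29%.
Origin Junova qualifies under the Drenica–Junova agreement and 1969.74 is covered: preferential rate 21.5% applies instead.
The additional-duty order on 1969.74 targets Merania, not Junova; it does not apply.
Duty = €110,695.04 × 21.5% = €23,799.43.
Total = €9,607.80 + €0.00 + €117,102.63 + €23,799.43 = €150,509.86.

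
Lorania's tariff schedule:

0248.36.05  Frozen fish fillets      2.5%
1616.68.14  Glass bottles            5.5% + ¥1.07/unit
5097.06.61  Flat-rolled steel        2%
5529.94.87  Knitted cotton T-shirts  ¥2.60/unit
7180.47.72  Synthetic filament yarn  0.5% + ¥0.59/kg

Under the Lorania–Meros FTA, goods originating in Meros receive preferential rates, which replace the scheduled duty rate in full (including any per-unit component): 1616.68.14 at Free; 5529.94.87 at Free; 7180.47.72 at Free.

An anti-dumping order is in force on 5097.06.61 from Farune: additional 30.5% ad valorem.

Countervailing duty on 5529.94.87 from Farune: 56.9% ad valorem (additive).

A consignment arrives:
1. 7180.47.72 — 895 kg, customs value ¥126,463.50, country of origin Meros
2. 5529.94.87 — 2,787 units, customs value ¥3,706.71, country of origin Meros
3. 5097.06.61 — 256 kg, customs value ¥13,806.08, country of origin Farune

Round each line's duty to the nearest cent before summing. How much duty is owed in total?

¥4,486.98

Line 1 (7180.47.72, Meros, 895 kg, ¥126,463.50):
Base rate for 7180.47.72 is 0.5% + ¥0.59/kg.
Origin Meros qualifies under the Lorania–Meros agreement and 7180.47.72 is covered: preferential rate Free applies instead.
Duty = ¥126,463.50 × 0% = ¥0.00.
Line 2 (5529.94.87, Meros, 2,787 units, ¥3,706.71):
Base rate for 5529.94.87 is ¥2.60/unit.
Origin Meros qualifies under the Lorania–Meros agreement and 5529.94.87 is covered: preferential rate Free applies instead.
The additional-duty order on 5529.94.87 targets Farune, not Meros; it does not apply.
Duty = ¥3,706.71 × 0% = ¥0.00.
Line 3 (5097.06.61, Farune, 256 kg, ¥13,806.08):
Base rate for 5097.06.61 is 2%.
Additional duty on 5097.06.61 from Farune: +30.5%. Applied ad valorem rate: 2% + 30.5% = 32.5%.
Duty = ¥13,806.08 × 32.5% = ¥4,486.98.
Total = ¥0.00 + ¥0.00 + ¥4,486.98 = ¥4,486.98.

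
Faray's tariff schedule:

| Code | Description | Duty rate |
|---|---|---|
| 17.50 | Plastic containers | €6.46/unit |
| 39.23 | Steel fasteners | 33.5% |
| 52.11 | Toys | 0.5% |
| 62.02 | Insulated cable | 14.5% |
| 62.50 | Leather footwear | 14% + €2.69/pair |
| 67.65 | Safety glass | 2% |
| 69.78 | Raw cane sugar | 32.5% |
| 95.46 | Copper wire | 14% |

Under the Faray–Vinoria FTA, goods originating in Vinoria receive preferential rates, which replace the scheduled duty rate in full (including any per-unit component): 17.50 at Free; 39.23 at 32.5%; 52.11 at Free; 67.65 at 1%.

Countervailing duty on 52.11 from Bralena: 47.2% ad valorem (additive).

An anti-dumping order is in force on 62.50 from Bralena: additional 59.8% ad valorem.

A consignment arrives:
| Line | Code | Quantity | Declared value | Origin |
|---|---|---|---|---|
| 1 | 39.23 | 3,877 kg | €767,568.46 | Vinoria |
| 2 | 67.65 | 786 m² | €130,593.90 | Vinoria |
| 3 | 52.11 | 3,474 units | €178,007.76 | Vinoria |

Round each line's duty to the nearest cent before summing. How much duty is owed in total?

Line 1 (39.23, Vinoria, 3,877 kg, €767,568.46):
Base rate for 39.23 is 33.5%.
Origin Vinoria qualifies under the Faray–Vinoria agreement and 39.23 is covered: preferential rate 32.5% applies instead.
Duty = €767,568.46 × 32.5% = €249,459.75.
Line 2 (67.65, Vinoria, 786 m², €130,593.90):
Base rate for 67.65 is 2%.
Origin Vinoria qualifies under the Faray–Vinoria agreement and 67.65 is covered: preferential rate 1% applies instead.
Duty = €130,593.90 × 1% = €1,305.94.
Line 3 (52.11, Vinoria, 3,474 units, €178,007.76):
Base rate for 52.11 is 0.5%.
Origin Vinoria qualifies under the Faray–Vinoria agreement and 52.11 is covered: preferential rate Free applies instead.
The additional-duty order on 52.11 targets Bralena, not Vinoria; it does not apply.
Duty = €178,007.76 × 0% = €0.00.
Total = €249,459.75 + €1,305.94 + €0.00 = €250,765.69.

€250,765.69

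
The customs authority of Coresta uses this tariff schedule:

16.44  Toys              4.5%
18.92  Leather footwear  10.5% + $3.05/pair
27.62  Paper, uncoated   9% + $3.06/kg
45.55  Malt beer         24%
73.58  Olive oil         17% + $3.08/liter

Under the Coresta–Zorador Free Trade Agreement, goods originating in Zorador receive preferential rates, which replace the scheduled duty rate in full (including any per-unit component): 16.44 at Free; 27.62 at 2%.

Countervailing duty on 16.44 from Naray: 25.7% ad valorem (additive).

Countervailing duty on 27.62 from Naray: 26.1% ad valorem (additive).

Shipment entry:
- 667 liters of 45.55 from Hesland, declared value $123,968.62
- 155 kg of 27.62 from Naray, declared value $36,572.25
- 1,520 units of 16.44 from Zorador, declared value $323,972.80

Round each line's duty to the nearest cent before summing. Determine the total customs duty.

Line 1 (45.55, Hesland, 667 liters, $123,968.62):
Base rate for 45.55 is 24%.
Duty = $123,968.62 × 24% = $29,752.47.
Line 2 (27.62, Naray, 155 kg, $36,572.25):
Base rate for 27.62 is 9% + $3.06/kg.
27.62 has an FTA preferential rate, but origin Naray is not Zorador; base rate stands.
Additional duty on 27.62 from Naray: +26.1%. Applied ad valorem rate: 9% + 26.1% = 35.1%.
Duty = $36,572.25 × 35.1% + 155 × $3.06 = $13,311.16.
Line 3 (16.44, Zorador, 1,520 units, $323,972.80):
Base rate for 16.44 is 4.5%.
Origin Zorador qualifies under the Coresta–Zorador agreement and 16.44 is covered: preferential rate Free applies instead.
The additional-duty order on 16.44 targets Naray, not Zorador; it does not apply.
Duty = $323,972.80 × 0% = $0.00.
Total = $29,752.47 + $13,311.16 + $0.00 = $43,063.63.

$43,063.63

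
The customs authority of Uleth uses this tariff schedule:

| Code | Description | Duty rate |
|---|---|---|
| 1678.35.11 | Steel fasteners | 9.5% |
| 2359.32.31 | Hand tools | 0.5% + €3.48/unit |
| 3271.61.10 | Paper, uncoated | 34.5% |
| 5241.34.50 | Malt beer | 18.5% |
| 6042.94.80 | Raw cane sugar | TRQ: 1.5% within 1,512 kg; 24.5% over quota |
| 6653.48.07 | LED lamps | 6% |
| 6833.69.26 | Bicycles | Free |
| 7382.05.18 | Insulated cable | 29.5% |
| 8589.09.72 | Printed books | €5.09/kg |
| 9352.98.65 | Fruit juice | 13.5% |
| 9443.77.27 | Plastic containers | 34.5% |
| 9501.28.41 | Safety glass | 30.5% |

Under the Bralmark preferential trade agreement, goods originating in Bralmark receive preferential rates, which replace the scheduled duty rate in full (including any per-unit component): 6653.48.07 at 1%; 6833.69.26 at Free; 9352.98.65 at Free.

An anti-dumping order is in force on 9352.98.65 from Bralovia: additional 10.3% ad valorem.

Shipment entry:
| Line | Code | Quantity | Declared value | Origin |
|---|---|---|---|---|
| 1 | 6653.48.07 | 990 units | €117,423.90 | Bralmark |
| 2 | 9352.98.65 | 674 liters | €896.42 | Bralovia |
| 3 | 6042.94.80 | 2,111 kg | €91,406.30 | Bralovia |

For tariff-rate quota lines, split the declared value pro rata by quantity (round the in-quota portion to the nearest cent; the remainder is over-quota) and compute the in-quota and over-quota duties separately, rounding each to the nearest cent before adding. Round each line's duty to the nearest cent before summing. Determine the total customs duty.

€8,724.12

Line 1 (6653.48.07, Bralmark, 990 units, €117,423.90):
Base rate for 6653.48.07 is 6%.
Origin Bralmark qualifies under the Uleth–Bralmark agreement and 6653.48.07 is covered: preferential rate 1% applies instead.
Duty = €117,423.90 × 1% = €1,174.24.
Line 2 (9352.98.65, Bralovia, 674 liters, €896.42):
Base rate for 9352.98.65 is 13.5%.
9352.98.65 has an FTA preferential rate, but origin Bralovia is not Bralmark; base rate stands.
Additional duty on 9352.98.65 from Bralovia: +10.3%. Applied ad valorem rate: 13.5% + 10.3% = 23.8%.
Duty = €896.42 × 23.8% = €213.35.
Line 3 (6042.94.80, Bralovia, 2,111 kg, €91,406.30):
Code 6042.94.80 is under a tariff-rate quota (threshold 1,512 kg). In-quota: 1,512 kg at 1.5%; over-quota: 599 kg at 24.5%.
Pro-rata value split: in-quota = €91,406.30 × 1,512/2,111 = €65,469.60; over-quota = €91,406.30 − €65,469.60 = €25,936.70.
In-quota duty = €65,469.60 × 1.5% = €982.04. Over-quota duty = €25,936.70 × 24.5% = €6,354.49.
Line duty = €982.04 + €6,354.49 = €7,336.53.
Total = €1,174.24 + €213.35 + €7,336.53 = €8,724.12.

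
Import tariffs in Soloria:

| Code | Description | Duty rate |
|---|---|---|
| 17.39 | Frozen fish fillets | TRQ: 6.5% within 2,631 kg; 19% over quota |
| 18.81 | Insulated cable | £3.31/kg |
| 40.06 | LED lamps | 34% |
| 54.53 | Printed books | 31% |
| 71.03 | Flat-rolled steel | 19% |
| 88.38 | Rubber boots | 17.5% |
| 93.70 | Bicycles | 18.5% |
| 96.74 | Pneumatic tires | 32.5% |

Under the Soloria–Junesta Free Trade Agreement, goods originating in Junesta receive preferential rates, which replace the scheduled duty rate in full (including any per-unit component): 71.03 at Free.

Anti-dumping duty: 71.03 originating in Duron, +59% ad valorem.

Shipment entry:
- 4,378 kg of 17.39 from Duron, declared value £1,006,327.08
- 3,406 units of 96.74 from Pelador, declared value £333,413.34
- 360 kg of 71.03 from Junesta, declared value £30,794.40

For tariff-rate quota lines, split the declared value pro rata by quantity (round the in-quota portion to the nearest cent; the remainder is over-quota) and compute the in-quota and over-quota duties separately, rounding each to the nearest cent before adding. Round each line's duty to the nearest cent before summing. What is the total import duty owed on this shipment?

£223,966.28

Line 1 (17.39, Duron, 4,378 kg, £1,006,327.08):
Code 17.39 is under a tariff-rate quota (threshold 2,631 kg). In-quota: 2,631 kg at 6.5%; over-quota: 1,747 kg at 19%.
Pro-rata value split: in-quota = £1,006,327.08 × 2,631/4,378 = £604,761.66; over-quota = £1,006,327.08 − £604,761.66 = £401,565.42.
In-quota duty = £604,761.66 × 6.5% = £39,309.51. Over-quota duty = £401,565.42 × 19% = £76,297.43.
Line duty = £39,309.51 + £76,297.43 = £115,606.94.
Line 2 (96.74, Pelador, 3,406 units, £333,413.34):
Base rate for 96.74 is 32.5%.
Duty = £333,413.34 × 32.5% = £108,359.34.
Line 3 (71.03, Junesta, 360 kg, £30,794.40):
Base rate for 71.03 is 19%.
Origin Junesta qualifies under the Soloria–Junesta agreement and 71.03 is covered: preferential rate Free applies instead.
The additional-duty order on 71.03 targets Duron, not Junesta; it does not apply.
Duty = £30,794.40 × 0% = £0.00.
Total = £115,606.94 + £108,359.34 + £0.00 = £223,966.28.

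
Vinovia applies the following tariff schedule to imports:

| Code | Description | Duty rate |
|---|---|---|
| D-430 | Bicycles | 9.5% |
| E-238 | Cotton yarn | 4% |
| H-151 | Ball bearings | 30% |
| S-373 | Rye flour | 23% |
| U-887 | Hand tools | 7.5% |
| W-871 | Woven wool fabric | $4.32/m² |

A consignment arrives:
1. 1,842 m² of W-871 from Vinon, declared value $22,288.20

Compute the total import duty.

$7,957.44

Line 1 (W-871, Vinon, 1,842 m², $22,288.20):
Base rate for W-871 is $4.32/m².
Duty = 1,842 × $4.32 = $7,957.44.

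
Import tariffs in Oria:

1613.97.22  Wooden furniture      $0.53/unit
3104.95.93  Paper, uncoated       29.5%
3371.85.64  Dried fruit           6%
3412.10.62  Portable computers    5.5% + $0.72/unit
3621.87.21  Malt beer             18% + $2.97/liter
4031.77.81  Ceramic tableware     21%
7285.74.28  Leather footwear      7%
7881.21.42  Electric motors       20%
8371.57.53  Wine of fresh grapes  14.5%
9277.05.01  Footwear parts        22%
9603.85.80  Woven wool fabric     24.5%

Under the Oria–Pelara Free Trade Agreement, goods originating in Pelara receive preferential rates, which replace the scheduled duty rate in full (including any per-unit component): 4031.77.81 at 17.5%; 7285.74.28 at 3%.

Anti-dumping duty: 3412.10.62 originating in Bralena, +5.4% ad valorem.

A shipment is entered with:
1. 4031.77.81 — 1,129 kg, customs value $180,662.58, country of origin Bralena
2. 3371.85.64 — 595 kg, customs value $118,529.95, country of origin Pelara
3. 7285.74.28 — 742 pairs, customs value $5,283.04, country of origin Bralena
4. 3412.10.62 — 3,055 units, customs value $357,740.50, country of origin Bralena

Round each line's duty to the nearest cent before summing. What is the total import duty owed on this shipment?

$86,614.06

Line 1 (4031.77.81, Bralena, 1,129 kg, $180,662.58):
Base rate for 4031.77.81 is 21%.
4031.77.81 has an FTA preferential rate, but origin Bralena is not Pelara; base rate stands.
Duty = $180,662.58 × 21% = $37,939.14.
Line 2 (3371.85.64, Pelara, 595 kg, $118,529.95):
Base rate for 3371.85.64 is 6%.
Origin Pelara is the FTA partner but 3371.85.64 is not on the preference list; base rate stands.
Duty = $118,529.95 × 6% = $7,111.80.
Line 3 (7285.74.28, Bralena, 742 pairs, $5,283.04):
Base rate for 7285.74.28 is 7%.
7285.74.28 has an FTA preferential rate, but origin Bralena is not Pelara; base rate stands.
Duty = $5,283.04 × 7% = $369.81.
Line 4 (3412.10.62, Bralena, 3,055 units, $357,740.50):
Base rate for 3412.10.62 is 5.5% + $0.72/unit.
Additional duty on 3412.10.62 from Bralena: +5.4%. Applied ad valorem rate: 5.5% + 5.4% = 10.9%.
Duty = $357,740.50 × 10.9% + 3,055 × $0.72 = $41,193.31.
Total = $37,939.14 + $7,111.80 + $369.81 + $41,193.31 = $86,614.06.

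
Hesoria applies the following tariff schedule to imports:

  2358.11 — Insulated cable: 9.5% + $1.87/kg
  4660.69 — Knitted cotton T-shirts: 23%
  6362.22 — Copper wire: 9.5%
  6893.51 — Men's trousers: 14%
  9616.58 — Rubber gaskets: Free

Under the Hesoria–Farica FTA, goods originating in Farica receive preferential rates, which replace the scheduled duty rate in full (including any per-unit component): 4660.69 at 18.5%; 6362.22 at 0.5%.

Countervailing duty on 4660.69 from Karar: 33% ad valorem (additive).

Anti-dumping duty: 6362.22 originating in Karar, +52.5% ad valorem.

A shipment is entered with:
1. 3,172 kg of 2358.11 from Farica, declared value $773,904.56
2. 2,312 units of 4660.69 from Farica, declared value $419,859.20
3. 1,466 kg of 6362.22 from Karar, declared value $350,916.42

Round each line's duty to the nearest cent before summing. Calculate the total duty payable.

$374,694.70

Line 1 (2358.11, Farica, 3,172 kg, $773,904.56):
Base rate for 2358.11 is 9.5% + $1.87/kg.
Origin Farica is the FTA partner but 2358.11 is not on the preference list; base rate stands.
Duty = $773,904.56 × 9.5% + 3,172 × $1.87 = $79,452.57.
Line 2 (4660.69, Farica, 2,312 units, $419,859.20):
Base rate for 4660.69 is 23%.
Origin Farica qualifies under the Hesoria–Farica agreement and 4660.69 is covered: preferential rate 18.5% applies instead.
The additional-duty order on 4660.69 targets Karar, not Farica; it does not apply.
Duty = $419,859.20 × 18.5% = $77,673.95.
Line 3 (6362.22, Karar, 1,466 kg, $350,916.42):
Base rate for 6362.22 is 9.5%.
6362.22 has an FTA preferential rate, but origin Karar is not Farica; base rate stands.
Additional duty on 6362.22 from Karar: +52.5%. Applied ad valorem rate: 9.5% + 52.5% = 62%.
Duty = $350,916.42 × 62% = $217,568.18.
Total = $79,452.57 + $77,673.95 + $217,568.18 = $374,694.70.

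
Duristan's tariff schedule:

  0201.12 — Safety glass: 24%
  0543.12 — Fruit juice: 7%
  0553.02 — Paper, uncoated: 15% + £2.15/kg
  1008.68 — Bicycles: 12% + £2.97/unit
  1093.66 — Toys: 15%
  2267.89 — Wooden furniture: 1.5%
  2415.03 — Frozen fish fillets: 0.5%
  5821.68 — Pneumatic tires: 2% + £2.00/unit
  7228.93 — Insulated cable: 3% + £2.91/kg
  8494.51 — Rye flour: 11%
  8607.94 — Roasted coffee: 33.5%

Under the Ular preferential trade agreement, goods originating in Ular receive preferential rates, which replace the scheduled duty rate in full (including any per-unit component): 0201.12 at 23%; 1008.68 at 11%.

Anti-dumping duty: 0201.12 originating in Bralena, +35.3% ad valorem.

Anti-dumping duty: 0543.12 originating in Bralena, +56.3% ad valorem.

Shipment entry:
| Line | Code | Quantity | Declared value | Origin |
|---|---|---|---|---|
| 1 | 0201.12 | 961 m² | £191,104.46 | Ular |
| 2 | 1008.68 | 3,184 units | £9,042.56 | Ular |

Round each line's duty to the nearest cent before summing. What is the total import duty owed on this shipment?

£44,948.71

Line 1 (0201.12, Ular, 961 m², £191,104.46):
Base rate for 0201.12 is 24%.
Origin Ular qualifies under the Duristan–Ular agreement and 0201.12 is covered: preferential rate 23% applies instead.
The additional-duty order on 0201.12 targets Bralena, not Ular; it does not apply.
Duty = £191,104.46 × 23% = £43,954.03.
Line 2 (1008.68, Ular, 3,184 units, £9,042.56):
Base rate for 1008.68 is 12% + £2.97/unit.
Origin Ular qualifies under the Duristan–Ular agreement and 1008.68 is covered: preferential rate 11% applies instead.
Duty = £9,042.56 × 11% = £994.68.
Total = £43,954.03 + £994.68 = £44,948.71.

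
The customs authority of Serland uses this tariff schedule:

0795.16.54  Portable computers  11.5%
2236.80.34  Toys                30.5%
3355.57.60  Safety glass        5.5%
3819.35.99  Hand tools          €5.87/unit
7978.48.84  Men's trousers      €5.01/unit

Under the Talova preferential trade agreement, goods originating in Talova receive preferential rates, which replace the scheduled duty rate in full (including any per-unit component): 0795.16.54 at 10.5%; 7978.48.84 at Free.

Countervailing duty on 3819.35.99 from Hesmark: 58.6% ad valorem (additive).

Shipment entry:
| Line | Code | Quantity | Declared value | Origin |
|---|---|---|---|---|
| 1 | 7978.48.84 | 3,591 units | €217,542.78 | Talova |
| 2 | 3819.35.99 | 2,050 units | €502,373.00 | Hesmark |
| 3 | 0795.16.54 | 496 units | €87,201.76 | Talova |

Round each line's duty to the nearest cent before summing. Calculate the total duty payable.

€315,580.26

Line 1 (7978.48.84, Talova, 3,591 units, €217,542.78):
Base rate for 7978.48.84 is €5.01/unit.
Origin Talova qualifies under the Serland–Talova agreement and 7978.48.84 is covered: preferential rate Free applies instead.
Duty = €217,542.78 × 0% = €0.00.
Line 2 (3819.35.99, Hesmark, 2,050 units, €502,373.00):
Base rate for 3819.35.99 is €5.87/unit.
Additional duty on 3819.35.99 from Hesmark: +58.6% ad valorem. Applied ad valorem rate = 58.6%.
Duty = €502,373.00 × 58.6% + 2,050 × €5.87 = €306,424.08.
Line 3 (0795.16.54, Talova, 496 units, €87,201.76):
Base rate for 0795.16.54 is 11.5%.
Origin Talova qualifies under the Serland–Talova agreement and 0795.16.54 is covered: preferential rate 10.5% applies instead.
Duty = €87,201.76 × 10.5% = €9,156.18.
Total = €0.00 + €306,424.08 + €9,156.18 = €315,580.26.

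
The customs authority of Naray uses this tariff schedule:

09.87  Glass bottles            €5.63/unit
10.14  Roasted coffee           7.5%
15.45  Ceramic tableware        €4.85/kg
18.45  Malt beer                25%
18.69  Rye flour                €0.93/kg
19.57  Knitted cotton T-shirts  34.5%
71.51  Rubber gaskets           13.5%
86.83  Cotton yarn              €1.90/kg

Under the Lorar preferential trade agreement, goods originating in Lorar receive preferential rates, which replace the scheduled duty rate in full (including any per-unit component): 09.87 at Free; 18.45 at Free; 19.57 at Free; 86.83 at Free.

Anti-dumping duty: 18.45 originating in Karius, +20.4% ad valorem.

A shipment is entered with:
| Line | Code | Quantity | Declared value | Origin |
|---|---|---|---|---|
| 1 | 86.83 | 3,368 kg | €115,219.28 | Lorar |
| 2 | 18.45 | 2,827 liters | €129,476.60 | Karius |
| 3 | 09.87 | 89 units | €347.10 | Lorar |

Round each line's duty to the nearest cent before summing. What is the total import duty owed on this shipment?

€58,782.38

Line 1 (86.83, Lorar, 3,368 kg, €115,219.28):
Base rate for 86.83 is €1.90/kg.
Origin Lorar qualifies under the Naray–Lorar agreement and 86.83 is covered: preferential rate Free applies instead.
Duty = €115,219.28 × 0% = €0.00.
Line 2 (18.45, Karius, 2,827 liters, €129,476.60):
Base rate for 18.45 is 25%.
18.45 has an FTA preferential rate, but origin Karius is not Lorar; base rate stands.
Additional duty on 18.45 from Karius: +20.4%. Applied ad valorem rate: 25% + 20.4% = 45.4%.
Duty = €129,476.60 × 45.4% = €58,782.38.
Line 3 (09.87, Lorar, 89 units, €347.10):
Base rate for 09.87 is €5.63/unit.
Origin Lorar qualifies under the Naray–Lorar agreement and 09.87 is covered: preferential rate Free applies instead.
Duty = €347.10 × 0% = €0.00.
Total = €0.00 + €58,782.38 + €0.00 = €58,782.38.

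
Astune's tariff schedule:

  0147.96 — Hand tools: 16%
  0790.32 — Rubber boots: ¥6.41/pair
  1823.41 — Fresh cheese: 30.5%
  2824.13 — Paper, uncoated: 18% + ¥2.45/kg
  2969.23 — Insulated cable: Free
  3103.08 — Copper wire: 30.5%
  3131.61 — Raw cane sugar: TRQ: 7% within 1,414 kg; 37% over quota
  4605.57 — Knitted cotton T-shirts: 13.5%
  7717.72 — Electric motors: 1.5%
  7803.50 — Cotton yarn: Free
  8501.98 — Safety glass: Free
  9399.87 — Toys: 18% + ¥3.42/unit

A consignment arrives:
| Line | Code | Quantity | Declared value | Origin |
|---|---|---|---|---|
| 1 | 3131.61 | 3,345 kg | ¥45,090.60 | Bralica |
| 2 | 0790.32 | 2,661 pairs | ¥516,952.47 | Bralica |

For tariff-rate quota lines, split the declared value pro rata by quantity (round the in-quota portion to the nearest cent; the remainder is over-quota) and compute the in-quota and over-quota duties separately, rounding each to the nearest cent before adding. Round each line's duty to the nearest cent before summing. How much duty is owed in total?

Line 1 (3131.61, Bralica, 3,345 kg, ¥45,090.60):
Code 3131.61 is under a tariff-rate quota (threshold 1,414 kg). In-quota: 1,414 kg at 7%; over-quota: 1,931 kg at 37%.
Pro-rata value split: in-quota = ¥45,090.60 × 1,414/3,345 = ¥19,060.72; over-quota = ¥45,090.60 − ¥19,060.72 = ¥26,029.88.
In-quota duty = ¥19,060.72 × 7% = ¥1,334.25. Over-quota duty = ¥26,029.88 × 37% = ¥9,631.06.
Line duty = ¥1,334.25 + ¥9,631.06 = ¥10,965.31.
Line 2 (0790.32, Bralica, 2,661 pairs, ¥516,952.47):
Base rate for 0790.32 is ¥6.41/pair.
Duty = 2,661 × ¥6.41 = ¥17,057.01.
Total = ¥10,965.31 + ¥17,057.01 = ¥28,022.32.

¥28,022.32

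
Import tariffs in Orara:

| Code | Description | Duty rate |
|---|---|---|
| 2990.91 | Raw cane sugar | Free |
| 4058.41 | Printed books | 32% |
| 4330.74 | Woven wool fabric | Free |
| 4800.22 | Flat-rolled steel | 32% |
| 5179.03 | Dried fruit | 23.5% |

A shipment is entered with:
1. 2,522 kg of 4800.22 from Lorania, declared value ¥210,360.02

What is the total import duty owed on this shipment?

¥67,315.21

Line 1 (4800.22, Lorania, 2,522 kg, ¥210,360.02):
Base rate for 4800.22 is 32%.
Duty = ¥210,360.02 × 32% = ¥67,315.21.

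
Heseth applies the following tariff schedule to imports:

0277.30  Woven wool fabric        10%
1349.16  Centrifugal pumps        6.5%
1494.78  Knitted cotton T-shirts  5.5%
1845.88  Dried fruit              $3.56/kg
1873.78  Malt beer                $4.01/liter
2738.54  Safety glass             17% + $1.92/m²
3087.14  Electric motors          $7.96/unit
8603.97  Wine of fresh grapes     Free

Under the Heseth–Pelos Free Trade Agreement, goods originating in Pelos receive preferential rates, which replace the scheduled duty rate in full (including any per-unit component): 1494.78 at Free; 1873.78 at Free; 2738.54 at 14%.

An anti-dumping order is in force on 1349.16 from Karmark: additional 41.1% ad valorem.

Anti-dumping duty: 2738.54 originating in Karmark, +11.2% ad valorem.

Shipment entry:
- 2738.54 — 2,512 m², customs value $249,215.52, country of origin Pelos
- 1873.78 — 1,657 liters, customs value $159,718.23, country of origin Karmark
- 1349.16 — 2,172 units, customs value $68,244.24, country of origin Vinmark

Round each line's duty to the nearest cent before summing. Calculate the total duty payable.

Line 1 (2738.54, Pelos, 2,512 m², $249,215.52):
Base rate for 2738.54 is 17% + $1.92/m².
Origin Pelos qualifies under the Heseth–Pelos agreement and 2738.54 is covered: preferential rate 14% applies instead.
The additional-duty order on 2738.54 targets Karmark, not Pelos; it does not apply.
Duty = $249,215.52 × 14% = $34,890.17.
Line 2 (1873.78, Karmark, 1,657 liters, $159,718.23):
Base rate for 1873.78 is $4.01/liter.
1873.78 has an FTA preferential rate, but origin Karmark is not Pelos; base rate stands.
Duty = 1,657 × $4.01 = $6,644.57.
Line 3 (1349.16, Vinmark, 2,172 units, $68,244.24):
Base rate for 1349.16 is 6.5%.
The additional-duty order on 1349.16 targets Karmark, not Vinmark; it does not apply.
Duty = $68,244.24 × 6.5% = $4,435.88.
Total = $34,890.17 + $6,644.57 + $4,435.88 = $45,970.62.

$45,970.62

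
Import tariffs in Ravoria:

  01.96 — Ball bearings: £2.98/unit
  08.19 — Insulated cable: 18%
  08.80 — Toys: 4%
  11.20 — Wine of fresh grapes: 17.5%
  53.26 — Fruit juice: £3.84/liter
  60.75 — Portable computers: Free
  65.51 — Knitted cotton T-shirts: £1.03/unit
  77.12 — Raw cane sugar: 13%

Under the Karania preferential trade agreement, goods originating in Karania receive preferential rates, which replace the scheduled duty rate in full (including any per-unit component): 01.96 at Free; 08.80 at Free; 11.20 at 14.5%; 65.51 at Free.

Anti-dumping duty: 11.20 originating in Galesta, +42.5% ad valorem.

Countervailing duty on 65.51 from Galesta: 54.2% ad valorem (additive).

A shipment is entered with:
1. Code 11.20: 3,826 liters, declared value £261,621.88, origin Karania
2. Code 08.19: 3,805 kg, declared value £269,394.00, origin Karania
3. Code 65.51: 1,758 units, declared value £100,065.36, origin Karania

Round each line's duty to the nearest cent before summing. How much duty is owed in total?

£86,426.09

Line 1 (11.20, Karania, 3,826 liters, £261,621.88):
Base rate for 11.20 is 17.5%.
Origin Karania qualifies under the Ravoria–Karania agreement and 11.20 is covered: preferential rate 14.5% applies instead.
The additional-duty order on 11.20 targets Galesta, not Karania; it does not apply.
Duty = £261,621.88 × 14.5% = £37,935.17.
Line 2 (08.19, Karania, 3,805 kg, £269,394.00):
Base rate for 08.19 is 18%.
Origin Karania is the FTA partner but 08.19 is not on the preference list; base rate stands.
Duty = £269,394.00 × 18% = £48,490.92.
Line 3 (65.51, Karania, 1,758 units, £100,065.36):
Base rate for 65.51 is £1.03/unit.
Origin Karania qualifies under the Ravoria–Karania agreement and 65.51 is covered: preferential rate Free applies instead.
The additional-duty order on 65.51 targets Galesta, not Karania; it does not apply.
Duty = £100,065.36 × 0% = £0.00.
Total = £37,935.17 + £48,490.92 + £0.00 = £86,426.09.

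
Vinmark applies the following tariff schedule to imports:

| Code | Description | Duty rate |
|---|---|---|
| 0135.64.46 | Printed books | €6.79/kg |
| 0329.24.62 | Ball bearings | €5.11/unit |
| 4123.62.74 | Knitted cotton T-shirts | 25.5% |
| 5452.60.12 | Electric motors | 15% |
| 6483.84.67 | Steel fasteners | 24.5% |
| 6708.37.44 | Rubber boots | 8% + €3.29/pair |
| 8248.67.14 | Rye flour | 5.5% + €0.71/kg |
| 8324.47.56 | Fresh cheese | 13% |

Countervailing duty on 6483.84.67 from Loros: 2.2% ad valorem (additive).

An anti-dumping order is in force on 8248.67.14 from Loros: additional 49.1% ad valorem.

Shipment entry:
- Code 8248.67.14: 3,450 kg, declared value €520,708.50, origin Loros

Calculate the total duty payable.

€286,756.34

Line 1 (8248.67.14, Loros, 3,450 kg, €520,708.50):
Base rate for 8248.67.14 is 5.5% + €0.71/kg.
Additional duty on 8248.67.14 from Loros: +49.1%. Applied ad valorem rate: 5.5% + 49.1% = 54.6%.
Duty = €520,708.50 × 54.6% + 3,450 × €0.71 = €286,756.34.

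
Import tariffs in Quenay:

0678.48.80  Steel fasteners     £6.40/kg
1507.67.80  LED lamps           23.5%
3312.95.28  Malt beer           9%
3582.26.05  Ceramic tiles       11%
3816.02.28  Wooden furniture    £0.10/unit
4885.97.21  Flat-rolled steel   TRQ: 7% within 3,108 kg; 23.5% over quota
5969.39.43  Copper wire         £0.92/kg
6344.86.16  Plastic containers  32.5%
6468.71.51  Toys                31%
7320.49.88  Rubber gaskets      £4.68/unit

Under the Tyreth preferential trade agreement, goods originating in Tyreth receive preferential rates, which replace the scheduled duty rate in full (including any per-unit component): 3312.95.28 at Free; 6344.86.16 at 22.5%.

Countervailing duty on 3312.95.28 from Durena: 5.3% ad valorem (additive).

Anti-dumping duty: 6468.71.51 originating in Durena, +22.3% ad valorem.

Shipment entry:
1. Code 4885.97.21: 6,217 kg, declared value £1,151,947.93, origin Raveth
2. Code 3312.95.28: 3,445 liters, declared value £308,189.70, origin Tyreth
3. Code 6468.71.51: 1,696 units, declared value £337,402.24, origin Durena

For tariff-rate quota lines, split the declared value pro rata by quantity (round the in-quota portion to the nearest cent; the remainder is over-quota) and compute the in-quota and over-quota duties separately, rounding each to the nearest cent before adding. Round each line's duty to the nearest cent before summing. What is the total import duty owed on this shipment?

£355,522.73

Line 1 (4885.97.21, Raveth, 6,217 kg, £1,151,947.93):
Code 4885.97.21 is under a tariff-rate quota (threshold 3,108 kg). In-quota: 3,108 kg at 7%; over-quota: 3,109 kg at 23.5%.
Pro-rata value split: in-quota = £1,151,947.93 × 3,108/6,217 = £575,881.32; over-quota = £1,151,947.93 − £575,881.32 = £576,066.61.
In-quota duty = £575,881.32 × 7% = £40,311.69. Over-quota duty = £576,066.61 × 23.5% = £135,375.65.
Line duty = £40,311.69 + £135,375.65 = £175,687.34.
Line 2 (3312.95.28, Tyreth, 3,445 liters, £308,189.70):
Base rate for 3312.95.28 is 9%.
Origin Tyreth qualifies under the Quenay–Tyreth agreement and 3312.95.28 is covered: preferential rate Free applies instead.
The additional-duty order on 3312.95.28 targets Durena, not Tyreth; it does not apply.
Duty = £308,189.70 × 0% = £0.00.
Line 3 (6468.71.51, Durena, 1,696 units, £337,402.24):
Base rate for 6468.71.51 is 31%.
Additional duty on 6468.71.51 from Durena: +22.3%. Applied ad valorem rate: 31% + 22.3% = 53.3%.
Duty = £337,402.24 × 53.3% = £179,835.39.
Total = £175,687.34 + £0.00 + £179,835.39 = £355,522.73.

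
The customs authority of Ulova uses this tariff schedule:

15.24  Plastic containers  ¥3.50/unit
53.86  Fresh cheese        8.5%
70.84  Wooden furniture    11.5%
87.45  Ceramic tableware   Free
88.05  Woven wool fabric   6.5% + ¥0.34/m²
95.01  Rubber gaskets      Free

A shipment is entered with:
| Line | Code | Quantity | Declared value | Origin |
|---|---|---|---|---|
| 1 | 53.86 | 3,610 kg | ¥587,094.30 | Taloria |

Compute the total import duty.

Line 1 (53.86, Taloria, 3,610 kg, ¥587,094.30):
Base rate for 53.86 is 8.5%.
Duty = ¥587,094.30 × 8.5% = ¥49,903.02.

¥49,903.02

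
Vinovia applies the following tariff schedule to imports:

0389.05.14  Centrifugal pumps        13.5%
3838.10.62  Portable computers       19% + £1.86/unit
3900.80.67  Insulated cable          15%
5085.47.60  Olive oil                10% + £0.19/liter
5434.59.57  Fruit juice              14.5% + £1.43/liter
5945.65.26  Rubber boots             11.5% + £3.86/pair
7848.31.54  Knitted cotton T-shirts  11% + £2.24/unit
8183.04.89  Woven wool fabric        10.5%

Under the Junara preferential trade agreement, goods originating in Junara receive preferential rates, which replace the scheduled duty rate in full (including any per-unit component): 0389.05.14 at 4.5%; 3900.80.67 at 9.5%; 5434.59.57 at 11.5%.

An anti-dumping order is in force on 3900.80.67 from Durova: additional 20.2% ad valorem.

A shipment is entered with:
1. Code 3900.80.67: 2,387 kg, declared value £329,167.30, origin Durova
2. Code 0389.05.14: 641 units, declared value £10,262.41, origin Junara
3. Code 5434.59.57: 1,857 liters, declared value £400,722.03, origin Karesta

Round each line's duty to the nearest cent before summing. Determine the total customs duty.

£177,088.90

Line 1 (3900.80.67, Durova, 2,387 kg, £329,167.30):
Base rate for 3900.80.67 is 15%.
3900.80.67 has an FTA preferential rate, but origin Durova is not Junara; base rate stands.
Additional duty on 3900.80.67 from Durova: +20.2%. Applied ad valorem rate: 15% + 20.2% = 35.2%.
Duty = £329,167.30 × 35.2% = £115,866.89.
Line 2 (0389.05.14, Junara, 641 units, £10,262.41):
Base rate for 0389.05.14 is 13.5%.
Origin Junara qualifies under the Vinovia–Junara agreement and 0389.05.14 is covered: preferential rate 4.5% applies instead.
Duty = £10,262.41 × 4.5% = £461.81.
Line 3 (5434.59.57, Karesta, 1,857 liters, £400,722.03):
Base rate for 5434.59.57 is 14.5% + £1.43/liter.
5434.59.57 has an FTA preferential rate, but origin Karesta is not Junara; base rate stands.
Duty = £400,722.03 × 14.5% + 1,857 × £1.43 = £60,760.20.
Total = £115,866.89 + £461.81 + £60,760.20 = £177,088.90.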